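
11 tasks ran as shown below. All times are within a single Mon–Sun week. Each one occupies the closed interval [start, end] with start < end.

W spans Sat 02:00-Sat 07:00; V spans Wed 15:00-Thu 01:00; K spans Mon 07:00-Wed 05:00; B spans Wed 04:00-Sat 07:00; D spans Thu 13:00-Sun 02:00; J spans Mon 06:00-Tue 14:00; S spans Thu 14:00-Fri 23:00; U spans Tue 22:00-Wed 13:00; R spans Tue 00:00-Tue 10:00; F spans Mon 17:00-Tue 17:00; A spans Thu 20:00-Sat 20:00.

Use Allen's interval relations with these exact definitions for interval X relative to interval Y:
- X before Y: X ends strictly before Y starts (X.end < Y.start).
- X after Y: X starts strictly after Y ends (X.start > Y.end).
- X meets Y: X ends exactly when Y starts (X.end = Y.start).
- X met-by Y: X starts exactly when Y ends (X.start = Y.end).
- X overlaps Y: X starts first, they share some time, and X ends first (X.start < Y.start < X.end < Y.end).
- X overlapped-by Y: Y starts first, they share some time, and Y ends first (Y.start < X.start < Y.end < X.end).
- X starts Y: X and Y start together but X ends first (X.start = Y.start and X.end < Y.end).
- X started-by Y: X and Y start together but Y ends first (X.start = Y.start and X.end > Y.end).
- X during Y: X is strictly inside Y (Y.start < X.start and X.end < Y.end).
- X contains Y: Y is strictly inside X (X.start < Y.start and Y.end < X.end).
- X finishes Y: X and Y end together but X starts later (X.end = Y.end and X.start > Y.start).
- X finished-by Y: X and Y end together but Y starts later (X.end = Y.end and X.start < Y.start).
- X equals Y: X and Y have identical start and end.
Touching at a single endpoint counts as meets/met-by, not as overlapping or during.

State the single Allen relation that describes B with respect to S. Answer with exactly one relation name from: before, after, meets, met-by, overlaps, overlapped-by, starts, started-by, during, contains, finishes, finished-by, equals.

B = [Wed 04:00, Sat 07:00]; S = [Thu 14:00, Fri 23:00].
Compare endpoints: B.start < S.start, B.start < S.end, B.end > S.start, B.end > S.end.
That pattern is 'contains'.

contains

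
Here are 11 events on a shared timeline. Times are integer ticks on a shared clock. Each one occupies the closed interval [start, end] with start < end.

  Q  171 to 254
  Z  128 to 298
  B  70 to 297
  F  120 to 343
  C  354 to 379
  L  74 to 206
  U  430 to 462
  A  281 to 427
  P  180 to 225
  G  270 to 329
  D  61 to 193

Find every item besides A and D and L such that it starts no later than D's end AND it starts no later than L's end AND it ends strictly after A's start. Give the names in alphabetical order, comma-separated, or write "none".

B, F, Z

Conditions: its start is no later than D's end (X.start <= 193) AND its start is no later than L's end (X.start <= 206) AND its end is strictly after A's start (X.end > 281).
B: start 70 <= 193? ✓; start 70 <= 206? ✓; end 297 > 281? ✓ → yes.
C: start 354 <= 193? ✗; start 354 <= 206? ✗; end 379 > 281? ✓ → no.
F: start 120 <= 193? ✓; start 120 <= 206? ✓; end 343 > 281? ✓ → yes.
G: start 270 <= 193? ✗; start 270 <= 206? ✗; end 329 > 281? ✓ → no.
P: start 180 <= 193? ✓; start 180 <= 206? ✓; end 225 > 281? ✗ → no.
Q: start 171 <= 193? ✓; start 171 <= 206? ✓; end 254 > 281? ✗ → no.
U: start 430 <= 193? ✗; start 430 <= 206? ✗; end 462 > 281? ✓ → no.
Z: start 128 <= 193? ✓; start 128 <= 206? ✓; end 298 > 281? ✓ → yes.
Result: B, F, Z.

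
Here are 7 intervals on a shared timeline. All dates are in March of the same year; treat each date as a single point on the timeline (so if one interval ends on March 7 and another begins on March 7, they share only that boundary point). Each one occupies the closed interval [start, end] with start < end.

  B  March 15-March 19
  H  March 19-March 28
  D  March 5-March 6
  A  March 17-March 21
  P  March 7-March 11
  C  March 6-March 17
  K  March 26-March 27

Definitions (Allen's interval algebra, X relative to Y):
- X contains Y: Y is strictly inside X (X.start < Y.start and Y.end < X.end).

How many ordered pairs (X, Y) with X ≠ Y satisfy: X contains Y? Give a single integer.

2

Checking all 42 ordered pairs for relation 'contains'; matching pairs in alphabetical order:
(C, P): C contains P ✓
(H, K): H contains K ✓
Count: 2.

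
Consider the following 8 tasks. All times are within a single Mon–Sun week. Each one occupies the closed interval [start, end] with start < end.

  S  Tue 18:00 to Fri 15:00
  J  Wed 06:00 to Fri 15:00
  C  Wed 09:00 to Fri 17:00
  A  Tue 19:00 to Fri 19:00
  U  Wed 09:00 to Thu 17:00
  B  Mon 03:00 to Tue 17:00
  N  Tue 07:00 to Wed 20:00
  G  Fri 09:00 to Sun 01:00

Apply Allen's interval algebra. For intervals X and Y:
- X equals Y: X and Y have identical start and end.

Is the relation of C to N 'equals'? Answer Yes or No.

No

C = [Wed 09:00, Fri 17:00], N = [Tue 07:00, Wed 20:00].
Actual relation of C to N: overlapped-by.
Asked whether 'equals' holds → No.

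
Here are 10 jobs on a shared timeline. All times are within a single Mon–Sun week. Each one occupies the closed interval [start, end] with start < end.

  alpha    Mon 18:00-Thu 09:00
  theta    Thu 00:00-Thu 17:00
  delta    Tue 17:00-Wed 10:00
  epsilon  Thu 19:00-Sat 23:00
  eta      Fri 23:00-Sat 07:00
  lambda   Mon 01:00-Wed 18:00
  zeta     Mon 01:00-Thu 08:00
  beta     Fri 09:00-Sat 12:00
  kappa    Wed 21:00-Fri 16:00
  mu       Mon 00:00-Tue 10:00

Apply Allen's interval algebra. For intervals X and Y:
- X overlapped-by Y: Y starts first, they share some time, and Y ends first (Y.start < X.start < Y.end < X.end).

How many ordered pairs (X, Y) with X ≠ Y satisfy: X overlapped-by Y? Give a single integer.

11

Checking all 90 ordered pairs for relation 'overlapped-by'; matching pairs in alphabetical order:
(alpha, lambda): alpha overlapped-by lambda ✓
(alpha, mu): alpha overlapped-by mu ✓
(alpha, zeta): alpha overlapped-by zeta ✓
(beta, kappa): beta overlapped-by kappa ✓
(epsilon, kappa): epsilon overlapped-by kappa ✓
(kappa, alpha): kappa overlapped-by alpha ✓
(kappa, zeta): kappa overlapped-by zeta ✓
(lambda, mu): lambda overlapped-by mu ✓
(theta, alpha): theta overlapped-by alpha ✓
(theta, zeta): theta overlapped-by zeta ✓
(zeta, mu): zeta overlapped-by mu ✓
Count: 11.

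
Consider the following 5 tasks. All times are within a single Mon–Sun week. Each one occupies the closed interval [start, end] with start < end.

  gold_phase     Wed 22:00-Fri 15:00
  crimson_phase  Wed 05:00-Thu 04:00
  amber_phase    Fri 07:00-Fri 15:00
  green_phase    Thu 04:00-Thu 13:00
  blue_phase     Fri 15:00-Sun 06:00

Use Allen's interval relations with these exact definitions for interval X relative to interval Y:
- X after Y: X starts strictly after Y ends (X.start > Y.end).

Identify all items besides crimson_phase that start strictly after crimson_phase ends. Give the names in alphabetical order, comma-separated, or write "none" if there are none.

amber_phase, blue_phase

Target crimson_phase = [Wed 05:00, Thu 04:00].
amber_phase [Fri 07:00, Fri 15:00] → after → yes.
blue_phase [Fri 15:00, Sun 06:00] → after → yes.
gold_phase [Wed 22:00, Fri 15:00] → overlapped-by → no.
green_phase [Thu 04:00, Thu 13:00] → met-by → no.
Result: amber_phase, blue_phase.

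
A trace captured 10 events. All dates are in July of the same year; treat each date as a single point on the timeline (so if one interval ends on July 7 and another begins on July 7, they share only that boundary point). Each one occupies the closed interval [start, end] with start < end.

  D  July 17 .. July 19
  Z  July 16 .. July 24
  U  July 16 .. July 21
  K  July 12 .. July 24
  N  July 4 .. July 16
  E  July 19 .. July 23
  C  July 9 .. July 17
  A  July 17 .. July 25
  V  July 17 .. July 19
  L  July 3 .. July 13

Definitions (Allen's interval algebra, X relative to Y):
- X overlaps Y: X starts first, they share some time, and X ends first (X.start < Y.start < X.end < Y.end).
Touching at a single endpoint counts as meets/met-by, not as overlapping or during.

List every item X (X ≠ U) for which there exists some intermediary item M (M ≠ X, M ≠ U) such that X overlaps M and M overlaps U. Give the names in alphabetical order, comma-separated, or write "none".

L, N

Target U = [July 16, July 21].
Intermediaries M with M overlaps U: C.
Via C — items with X overlaps C: L, N.
Union: L, N.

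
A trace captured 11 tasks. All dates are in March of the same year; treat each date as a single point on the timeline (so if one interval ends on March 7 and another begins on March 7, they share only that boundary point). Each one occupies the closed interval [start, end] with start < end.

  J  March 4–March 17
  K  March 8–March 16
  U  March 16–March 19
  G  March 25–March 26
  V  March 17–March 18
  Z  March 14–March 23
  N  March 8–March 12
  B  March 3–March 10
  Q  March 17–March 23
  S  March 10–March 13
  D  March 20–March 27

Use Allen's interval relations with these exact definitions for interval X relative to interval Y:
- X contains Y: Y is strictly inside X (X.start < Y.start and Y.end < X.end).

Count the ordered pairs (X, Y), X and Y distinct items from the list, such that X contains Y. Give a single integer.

8

Checking all 110 ordered pairs for relation 'contains'; matching pairs in alphabetical order:
(D, G): D contains G ✓
(J, K): J contains K ✓
(J, N): J contains N ✓
(J, S): J contains S ✓
(K, S): K contains S ✓
(U, V): U contains V ✓
(Z, U): Z contains U ✓
(Z, V): Z contains V ✓
Count: 8.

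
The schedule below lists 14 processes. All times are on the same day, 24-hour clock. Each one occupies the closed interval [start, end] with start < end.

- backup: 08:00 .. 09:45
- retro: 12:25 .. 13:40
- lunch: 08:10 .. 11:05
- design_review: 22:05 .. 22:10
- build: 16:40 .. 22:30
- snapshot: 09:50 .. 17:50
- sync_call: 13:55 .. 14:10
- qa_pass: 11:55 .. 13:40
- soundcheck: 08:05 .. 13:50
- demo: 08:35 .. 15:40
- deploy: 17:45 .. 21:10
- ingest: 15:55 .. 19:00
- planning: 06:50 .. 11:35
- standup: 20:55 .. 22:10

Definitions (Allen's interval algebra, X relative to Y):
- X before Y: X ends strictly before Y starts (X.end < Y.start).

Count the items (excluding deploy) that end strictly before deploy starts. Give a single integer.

8

Target deploy = [17:45, 21:10].
backup [08:00, 09:45] → before → counts.
build [16:40, 22:30] → contains → no.
demo [08:35, 15:40] → before → counts.
design_review [22:05, 22:10] → after → no.
ingest [15:55, 19:00] → overlaps → no.
lunch [08:10, 11:05] → before → counts.
planning [06:50, 11:35] → before → counts.
qa_pass [11:55, 13:40] → before → counts.
retro [12:25, 13:40] → before → counts.
snapshot [09:50, 17:50] → overlaps → no.
soundcheck [08:05, 13:50] → before → counts.
standup [20:55, 22:10] → overlapped-by → no.
sync_call [13:55, 14:10] → before → counts.
Total: 8.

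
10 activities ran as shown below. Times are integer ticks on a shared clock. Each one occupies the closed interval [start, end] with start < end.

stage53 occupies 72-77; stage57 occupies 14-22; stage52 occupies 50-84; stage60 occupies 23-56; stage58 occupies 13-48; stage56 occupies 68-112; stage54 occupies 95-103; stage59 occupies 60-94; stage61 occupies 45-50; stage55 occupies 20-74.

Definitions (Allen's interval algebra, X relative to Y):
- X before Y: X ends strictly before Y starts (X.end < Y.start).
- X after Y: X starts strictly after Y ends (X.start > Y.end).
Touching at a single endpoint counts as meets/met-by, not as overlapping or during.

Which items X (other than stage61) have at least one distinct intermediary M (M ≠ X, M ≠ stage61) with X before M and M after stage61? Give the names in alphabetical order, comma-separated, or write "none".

stage52, stage53, stage55, stage57, stage58, stage59, stage60

Target stage61 = [45, 50].
Intermediaries M with M after stage61: stage53, stage54, stage56, stage59.
Via stage53 — items with X before stage53: stage57, stage58, stage60.
Via stage54 — items with X before stage54: stage52, stage53, stage55, stage57, stage58, stage59, stage60.
Via stage56 — items with X before stage56: stage57, stage58, stage60.
Via stage59 — items with X before stage59: stage57, stage58, stage60.
Union: stage52, stage53, stage55, stage57, stage58, stage59, stage60.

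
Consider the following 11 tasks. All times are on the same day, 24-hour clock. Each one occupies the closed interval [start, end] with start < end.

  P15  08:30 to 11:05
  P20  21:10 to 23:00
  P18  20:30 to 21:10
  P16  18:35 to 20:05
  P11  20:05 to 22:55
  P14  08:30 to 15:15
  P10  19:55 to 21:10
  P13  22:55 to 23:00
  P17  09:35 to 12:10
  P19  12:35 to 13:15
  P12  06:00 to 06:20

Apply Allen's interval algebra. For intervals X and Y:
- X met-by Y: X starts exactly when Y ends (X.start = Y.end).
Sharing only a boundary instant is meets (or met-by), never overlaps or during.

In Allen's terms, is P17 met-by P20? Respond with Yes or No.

No

P17 = [09:35, 12:10], P20 = [21:10, 23:00].
Actual relation of P17 to P20: before.
Asked whether 'met-by' holds → No.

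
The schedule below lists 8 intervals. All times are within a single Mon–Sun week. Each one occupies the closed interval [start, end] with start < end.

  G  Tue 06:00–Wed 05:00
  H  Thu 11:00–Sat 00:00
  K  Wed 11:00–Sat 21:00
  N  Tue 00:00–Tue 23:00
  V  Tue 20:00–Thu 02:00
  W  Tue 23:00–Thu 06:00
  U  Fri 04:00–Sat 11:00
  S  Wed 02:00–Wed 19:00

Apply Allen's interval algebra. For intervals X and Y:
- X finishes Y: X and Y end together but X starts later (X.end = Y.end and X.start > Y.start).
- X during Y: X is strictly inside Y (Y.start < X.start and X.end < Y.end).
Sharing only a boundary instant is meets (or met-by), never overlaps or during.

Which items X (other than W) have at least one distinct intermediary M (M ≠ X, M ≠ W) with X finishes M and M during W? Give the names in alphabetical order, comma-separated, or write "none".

none

Target W = [Tue 23:00, Thu 06:00].
Intermediaries M with M during W: S.
Via S — items with X finishes S: none.
Union: none.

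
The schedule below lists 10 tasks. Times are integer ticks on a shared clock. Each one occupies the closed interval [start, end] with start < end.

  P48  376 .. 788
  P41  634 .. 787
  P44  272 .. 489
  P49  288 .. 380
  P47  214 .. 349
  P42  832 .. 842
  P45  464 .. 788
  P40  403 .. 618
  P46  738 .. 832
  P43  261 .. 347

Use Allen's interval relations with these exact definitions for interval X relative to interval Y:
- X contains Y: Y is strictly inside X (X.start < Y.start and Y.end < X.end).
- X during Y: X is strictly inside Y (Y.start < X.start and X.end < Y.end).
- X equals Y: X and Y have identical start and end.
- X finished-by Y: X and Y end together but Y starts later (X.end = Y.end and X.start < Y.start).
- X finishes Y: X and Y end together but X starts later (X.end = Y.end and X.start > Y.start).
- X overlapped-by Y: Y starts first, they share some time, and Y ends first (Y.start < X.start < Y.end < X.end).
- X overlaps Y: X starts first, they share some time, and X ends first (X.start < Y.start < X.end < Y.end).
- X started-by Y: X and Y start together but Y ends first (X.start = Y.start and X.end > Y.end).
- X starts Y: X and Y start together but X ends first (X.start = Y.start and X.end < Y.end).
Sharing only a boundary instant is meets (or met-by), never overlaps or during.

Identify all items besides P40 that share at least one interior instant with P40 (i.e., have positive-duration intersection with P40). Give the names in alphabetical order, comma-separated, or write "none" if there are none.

Target P40 = [403, 618].
P41 [634, 787] → after → no.
P42 [832, 842] → after → no.
P43 [261, 347] → before → no.
P44 [272, 489] → overlaps → yes.
P45 [464, 788] → overlapped-by → yes.
P46 [738, 832] → after → no.
P47 [214, 349] → before → no.
P48 [376, 788] → contains → yes.
P49 [288, 380] → before → no.
Result: P44, P45, P48.

P44, P45, P48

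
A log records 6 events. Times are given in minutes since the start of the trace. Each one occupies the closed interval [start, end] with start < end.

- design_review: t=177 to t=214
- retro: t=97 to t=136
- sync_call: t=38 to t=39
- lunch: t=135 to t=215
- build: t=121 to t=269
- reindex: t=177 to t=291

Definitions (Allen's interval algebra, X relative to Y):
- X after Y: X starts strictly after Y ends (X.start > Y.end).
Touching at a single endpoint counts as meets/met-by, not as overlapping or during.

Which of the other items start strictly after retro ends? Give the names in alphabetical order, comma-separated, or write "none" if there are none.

design_review, reindex

Target retro = [t=97, t=136].
build [t=121, t=269] → overlapped-by → no.
design_review [t=177, t=214] → after → yes.
lunch [t=135, t=215] → overlapped-by → no.
reindex [t=177, t=291] → after → yes.
sync_call [t=38, t=39] → before → no.
Result: design_review, reindex.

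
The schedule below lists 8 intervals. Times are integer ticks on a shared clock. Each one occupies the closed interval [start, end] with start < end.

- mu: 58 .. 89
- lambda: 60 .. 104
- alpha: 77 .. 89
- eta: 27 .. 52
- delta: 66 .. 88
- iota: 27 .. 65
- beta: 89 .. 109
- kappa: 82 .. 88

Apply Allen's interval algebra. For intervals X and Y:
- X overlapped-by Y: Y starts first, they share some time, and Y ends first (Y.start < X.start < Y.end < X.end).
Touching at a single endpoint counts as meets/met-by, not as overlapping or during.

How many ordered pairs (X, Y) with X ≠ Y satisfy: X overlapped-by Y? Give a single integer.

Checking all 56 ordered pairs for relation 'overlapped-by'; matching pairs in alphabetical order:
(alpha, delta): alpha overlapped-by delta ✓
(beta, lambda): beta overlapped-by lambda ✓
(lambda, iota): lambda overlapped-by iota ✓
(lambda, mu): lambda overlapped-by mu ✓
(mu, iota): mu overlapped-by iota ✓
Count: 5.

5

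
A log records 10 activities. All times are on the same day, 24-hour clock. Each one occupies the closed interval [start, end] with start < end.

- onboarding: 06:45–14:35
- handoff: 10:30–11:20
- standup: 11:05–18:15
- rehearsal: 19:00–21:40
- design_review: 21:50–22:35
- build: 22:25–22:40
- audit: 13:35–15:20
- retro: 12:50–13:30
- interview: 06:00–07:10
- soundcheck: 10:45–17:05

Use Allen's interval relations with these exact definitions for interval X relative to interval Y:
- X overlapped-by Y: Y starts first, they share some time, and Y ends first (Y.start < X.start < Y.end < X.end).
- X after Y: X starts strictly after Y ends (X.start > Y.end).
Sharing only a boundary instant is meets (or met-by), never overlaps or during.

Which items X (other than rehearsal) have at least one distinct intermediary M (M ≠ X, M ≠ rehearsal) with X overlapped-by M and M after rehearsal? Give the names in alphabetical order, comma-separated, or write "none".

Target rehearsal = [19:00, 21:40].
Intermediaries M with M after rehearsal: build, design_review.
Via build — items with X overlapped-by build: none.
Via design_review — items with X overlapped-by design_review: build.
Union: build.

build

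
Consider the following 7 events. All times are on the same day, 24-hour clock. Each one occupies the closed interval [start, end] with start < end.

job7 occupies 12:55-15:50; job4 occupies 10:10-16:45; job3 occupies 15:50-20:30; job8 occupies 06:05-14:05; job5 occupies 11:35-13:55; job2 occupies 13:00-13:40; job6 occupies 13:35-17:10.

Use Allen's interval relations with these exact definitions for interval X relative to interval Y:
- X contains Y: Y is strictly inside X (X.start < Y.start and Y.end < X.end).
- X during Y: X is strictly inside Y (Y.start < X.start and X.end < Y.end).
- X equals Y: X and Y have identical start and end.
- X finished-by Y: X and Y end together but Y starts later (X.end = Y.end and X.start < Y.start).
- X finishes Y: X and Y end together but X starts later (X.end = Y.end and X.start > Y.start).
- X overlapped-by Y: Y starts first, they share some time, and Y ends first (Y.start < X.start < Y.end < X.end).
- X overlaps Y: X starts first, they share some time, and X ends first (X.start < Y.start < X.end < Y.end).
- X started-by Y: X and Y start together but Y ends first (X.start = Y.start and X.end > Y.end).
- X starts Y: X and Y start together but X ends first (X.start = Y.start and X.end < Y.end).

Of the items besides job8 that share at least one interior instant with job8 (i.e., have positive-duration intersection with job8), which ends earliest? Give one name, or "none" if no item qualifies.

job2

Target job8 = [06:05, 14:05].
job2 [13:00, 13:40] → during → candidate.
job3 [15:50, 20:30] → after → excluded.
job4 [10:10, 16:45] → overlapped-by → candidate.
job5 [11:35, 13:55] → during → candidate.
job6 [13:35, 17:10] → overlapped-by → candidate.
job7 [12:55, 15:50] → overlapped-by → candidate.
Among candidates, earliest end is 13:40 → job2.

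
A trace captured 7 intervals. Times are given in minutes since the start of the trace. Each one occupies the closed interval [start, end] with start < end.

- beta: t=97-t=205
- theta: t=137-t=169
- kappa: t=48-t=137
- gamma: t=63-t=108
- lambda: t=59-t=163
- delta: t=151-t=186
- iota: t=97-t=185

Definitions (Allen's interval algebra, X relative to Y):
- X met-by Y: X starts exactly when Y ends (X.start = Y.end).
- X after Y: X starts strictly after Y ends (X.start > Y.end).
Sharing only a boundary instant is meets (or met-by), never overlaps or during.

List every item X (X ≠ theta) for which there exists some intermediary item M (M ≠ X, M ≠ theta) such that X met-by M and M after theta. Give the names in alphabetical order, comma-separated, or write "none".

none

Target theta = [t=137, t=169].
Intermediaries M with M after theta: none.
Union: none.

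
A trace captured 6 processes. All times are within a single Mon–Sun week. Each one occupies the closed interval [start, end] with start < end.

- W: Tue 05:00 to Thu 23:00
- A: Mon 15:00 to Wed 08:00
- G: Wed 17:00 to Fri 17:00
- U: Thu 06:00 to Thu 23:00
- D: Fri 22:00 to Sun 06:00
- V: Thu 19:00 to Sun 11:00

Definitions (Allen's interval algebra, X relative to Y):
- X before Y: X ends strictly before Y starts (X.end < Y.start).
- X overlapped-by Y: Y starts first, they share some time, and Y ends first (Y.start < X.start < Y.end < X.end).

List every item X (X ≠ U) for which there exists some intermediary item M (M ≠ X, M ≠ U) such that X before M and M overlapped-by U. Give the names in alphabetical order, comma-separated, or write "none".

A

Target U = [Thu 06:00, Thu 23:00].
Intermediaries M with M overlapped-by U: V.
Via V — items with X before V: A.
Union: A.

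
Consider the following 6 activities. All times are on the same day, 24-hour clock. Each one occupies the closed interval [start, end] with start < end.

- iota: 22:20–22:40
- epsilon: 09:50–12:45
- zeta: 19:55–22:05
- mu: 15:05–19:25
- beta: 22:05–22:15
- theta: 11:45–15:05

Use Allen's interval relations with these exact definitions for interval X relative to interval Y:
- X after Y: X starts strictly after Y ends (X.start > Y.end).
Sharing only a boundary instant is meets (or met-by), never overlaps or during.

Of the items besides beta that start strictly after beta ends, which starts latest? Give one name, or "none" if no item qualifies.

Target beta = [22:05, 22:15].
epsilon [09:50, 12:45] → before → excluded.
iota [22:20, 22:40] → after → candidate.
mu [15:05, 19:25] → before → excluded.
theta [11:45, 15:05] → before → excluded.
zeta [19:55, 22:05] → meets → excluded.
Among candidates, latest start is 22:20 → iota.

iota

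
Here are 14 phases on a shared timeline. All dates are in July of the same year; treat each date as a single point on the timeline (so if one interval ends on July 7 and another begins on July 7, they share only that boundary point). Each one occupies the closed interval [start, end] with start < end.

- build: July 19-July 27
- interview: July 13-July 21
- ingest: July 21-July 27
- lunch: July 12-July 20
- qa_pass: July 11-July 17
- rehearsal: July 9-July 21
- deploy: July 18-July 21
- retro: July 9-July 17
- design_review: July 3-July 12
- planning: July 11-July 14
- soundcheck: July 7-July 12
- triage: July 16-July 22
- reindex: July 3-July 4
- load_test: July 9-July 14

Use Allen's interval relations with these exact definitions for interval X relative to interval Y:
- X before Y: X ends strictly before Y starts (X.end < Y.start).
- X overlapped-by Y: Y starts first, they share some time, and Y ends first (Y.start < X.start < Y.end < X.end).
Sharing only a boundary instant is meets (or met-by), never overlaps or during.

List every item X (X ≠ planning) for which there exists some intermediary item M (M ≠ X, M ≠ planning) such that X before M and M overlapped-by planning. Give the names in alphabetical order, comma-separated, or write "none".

Target planning = [July 11, July 14].
Intermediaries M with M overlapped-by planning: interview, lunch.
Via interview — items with X before interview: design_review, reindex, soundcheck.
Via lunch — items with X before lunch: reindex.
Union: design_review, reindex, soundcheck.

design_review, reindex, soundcheck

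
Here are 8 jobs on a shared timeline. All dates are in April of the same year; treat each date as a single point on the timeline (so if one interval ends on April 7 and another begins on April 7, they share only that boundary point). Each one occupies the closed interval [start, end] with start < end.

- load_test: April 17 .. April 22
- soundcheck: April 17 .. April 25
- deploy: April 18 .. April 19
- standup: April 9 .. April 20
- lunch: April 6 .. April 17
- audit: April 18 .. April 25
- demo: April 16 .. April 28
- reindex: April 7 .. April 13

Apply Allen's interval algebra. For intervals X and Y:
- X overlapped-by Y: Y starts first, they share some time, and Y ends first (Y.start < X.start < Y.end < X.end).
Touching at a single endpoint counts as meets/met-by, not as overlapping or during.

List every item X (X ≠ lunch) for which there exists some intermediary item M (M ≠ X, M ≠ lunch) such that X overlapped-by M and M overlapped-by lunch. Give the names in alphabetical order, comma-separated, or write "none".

Target lunch = [April 6, April 17].
Intermediaries M with M overlapped-by lunch: demo, standup.
Via demo — items with X overlapped-by demo: none.
Via standup — items with X overlapped-by standup: audit, demo, load_test, soundcheck.
Union: audit, demo, load_test, soundcheck.

audit, demo, load_test, soundcheck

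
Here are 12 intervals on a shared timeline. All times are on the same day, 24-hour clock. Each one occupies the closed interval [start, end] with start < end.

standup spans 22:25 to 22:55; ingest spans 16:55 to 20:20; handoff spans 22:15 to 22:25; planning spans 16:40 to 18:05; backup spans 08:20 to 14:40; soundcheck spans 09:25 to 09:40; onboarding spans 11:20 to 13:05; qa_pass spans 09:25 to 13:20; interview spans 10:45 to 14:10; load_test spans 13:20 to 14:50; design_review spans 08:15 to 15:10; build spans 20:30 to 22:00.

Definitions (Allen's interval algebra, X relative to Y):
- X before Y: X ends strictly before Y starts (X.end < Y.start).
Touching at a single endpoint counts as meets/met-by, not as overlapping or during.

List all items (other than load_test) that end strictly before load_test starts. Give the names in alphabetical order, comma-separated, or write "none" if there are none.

Target load_test = [13:20, 14:50].
backup [08:20, 14:40] → overlaps → no.
build [20:30, 22:00] → after → no.
design_review [08:15, 15:10] → contains → no.
handoff [22:15, 22:25] → after → no.
ingest [16:55, 20:20] → after → no.
interview [10:45, 14:10] → overlaps → no.
onboarding [11:20, 13:05] → before → yes.
planning [16:40, 18:05] → after → no.
qa_pass [09:25, 13:20] → meets → no.
soundcheck [09:25, 09:40] → before → yes.
standup [22:25, 22:55] → after → no.
Result: onboarding, soundcheck.

onboarding, soundcheck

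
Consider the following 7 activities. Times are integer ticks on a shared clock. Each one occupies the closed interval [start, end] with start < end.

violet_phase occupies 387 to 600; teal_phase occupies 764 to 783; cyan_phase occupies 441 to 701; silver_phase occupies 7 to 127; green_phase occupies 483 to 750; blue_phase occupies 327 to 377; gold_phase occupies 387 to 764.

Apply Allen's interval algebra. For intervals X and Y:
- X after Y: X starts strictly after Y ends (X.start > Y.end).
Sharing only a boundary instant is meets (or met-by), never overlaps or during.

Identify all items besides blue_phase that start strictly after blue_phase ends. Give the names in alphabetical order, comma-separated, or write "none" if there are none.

Target blue_phase = [327, 377].
cyan_phase [441, 701] → after → yes.
gold_phase [387, 764] → after → yes.
green_phase [483, 750] → after → yes.
silver_phase [7, 127] → before → no.
teal_phase [764, 783] → after → yes.
violet_phase [387, 600] → after → yes.
Result: cyan_phase, gold_phase, green_phase, teal_phase, violet_phase.

cyan_phase, gold_phase, green_phase, teal_phase, violet_phase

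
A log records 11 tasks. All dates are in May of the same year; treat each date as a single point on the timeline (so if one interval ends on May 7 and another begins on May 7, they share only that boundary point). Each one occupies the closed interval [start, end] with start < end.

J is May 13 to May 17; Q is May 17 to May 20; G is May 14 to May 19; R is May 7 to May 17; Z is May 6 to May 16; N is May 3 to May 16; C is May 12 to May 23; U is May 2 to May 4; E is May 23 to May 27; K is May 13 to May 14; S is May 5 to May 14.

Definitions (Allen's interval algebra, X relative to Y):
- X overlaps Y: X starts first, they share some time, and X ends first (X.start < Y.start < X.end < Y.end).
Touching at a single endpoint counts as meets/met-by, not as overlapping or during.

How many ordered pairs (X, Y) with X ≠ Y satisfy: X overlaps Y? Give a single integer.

17

Checking all 110 ordered pairs for relation 'overlaps'; matching pairs in alphabetical order:
(G, Q): G overlaps Q ✓
(J, G): J overlaps G ✓
(N, C): N overlaps C ✓
(N, G): N overlaps G ✓
(N, J): N overlaps J ✓
(N, R): N overlaps R ✓
(R, C): R overlaps C ✓
(R, G): R overlaps G ✓
(S, C): S overlaps C ✓
(S, J): S overlaps J ✓
(S, R): S overlaps R ✓
(S, Z): S overlaps Z ✓
(U, N): U overlaps N ✓
(Z, C): Z overlaps C ✓
(Z, G): Z overlaps G ✓
(Z, J): Z overlaps J ✓
(Z, R): Z overlaps R ✓
Count: 17.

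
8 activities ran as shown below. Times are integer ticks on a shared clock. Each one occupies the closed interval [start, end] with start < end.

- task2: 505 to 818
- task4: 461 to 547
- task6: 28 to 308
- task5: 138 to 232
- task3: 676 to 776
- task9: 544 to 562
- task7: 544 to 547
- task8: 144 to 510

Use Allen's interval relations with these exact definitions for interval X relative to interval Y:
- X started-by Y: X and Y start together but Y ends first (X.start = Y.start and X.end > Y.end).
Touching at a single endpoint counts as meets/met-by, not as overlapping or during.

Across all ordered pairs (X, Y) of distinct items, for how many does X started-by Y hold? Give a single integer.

1

Checking all 56 ordered pairs for relation 'started-by'; matching pairs in alphabetical order:
(task9, task7): task9 started-by task7 ✓
Count: 1.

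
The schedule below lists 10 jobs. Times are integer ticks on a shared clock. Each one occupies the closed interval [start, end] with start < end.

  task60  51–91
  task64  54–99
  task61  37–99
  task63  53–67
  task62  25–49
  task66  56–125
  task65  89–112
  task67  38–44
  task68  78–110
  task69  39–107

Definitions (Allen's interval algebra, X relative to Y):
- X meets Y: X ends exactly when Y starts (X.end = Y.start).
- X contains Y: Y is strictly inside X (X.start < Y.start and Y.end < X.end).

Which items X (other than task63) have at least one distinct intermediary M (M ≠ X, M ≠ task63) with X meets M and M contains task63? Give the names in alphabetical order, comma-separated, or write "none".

none

Target task63 = [53, 67].
Intermediaries M with M contains task63: task60, task61, task69.
Via task60 — items with X meets task60: none.
Via task61 — items with X meets task61: none.
Via task69 — items with X meets task69: none.
Union: none.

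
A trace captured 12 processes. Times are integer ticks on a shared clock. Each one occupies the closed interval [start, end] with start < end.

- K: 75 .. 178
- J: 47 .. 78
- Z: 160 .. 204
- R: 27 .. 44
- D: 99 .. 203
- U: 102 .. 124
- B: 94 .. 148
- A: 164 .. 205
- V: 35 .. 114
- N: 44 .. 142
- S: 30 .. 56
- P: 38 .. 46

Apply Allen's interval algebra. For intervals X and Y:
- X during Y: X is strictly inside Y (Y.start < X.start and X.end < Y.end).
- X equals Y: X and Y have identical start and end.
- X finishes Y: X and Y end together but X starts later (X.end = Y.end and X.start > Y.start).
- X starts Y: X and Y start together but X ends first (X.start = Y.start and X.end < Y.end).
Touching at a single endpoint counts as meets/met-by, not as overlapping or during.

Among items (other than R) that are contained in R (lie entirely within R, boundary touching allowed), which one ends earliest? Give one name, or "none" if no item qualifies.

Target R = [27, 44].
A [164, 205] → after → excluded.
B [94, 148] → after → excluded.
D [99, 203] → after → excluded.
J [47, 78] → after → excluded.
K [75, 178] → after → excluded.
N [44, 142] → met-by → excluded.
P [38, 46] → overlapped-by → excluded.
S [30, 56] → overlapped-by → excluded.
U [102, 124] → after → excluded.
V [35, 114] → overlapped-by → excluded.
Z [160, 204] → after → excluded.
No candidates → none.

none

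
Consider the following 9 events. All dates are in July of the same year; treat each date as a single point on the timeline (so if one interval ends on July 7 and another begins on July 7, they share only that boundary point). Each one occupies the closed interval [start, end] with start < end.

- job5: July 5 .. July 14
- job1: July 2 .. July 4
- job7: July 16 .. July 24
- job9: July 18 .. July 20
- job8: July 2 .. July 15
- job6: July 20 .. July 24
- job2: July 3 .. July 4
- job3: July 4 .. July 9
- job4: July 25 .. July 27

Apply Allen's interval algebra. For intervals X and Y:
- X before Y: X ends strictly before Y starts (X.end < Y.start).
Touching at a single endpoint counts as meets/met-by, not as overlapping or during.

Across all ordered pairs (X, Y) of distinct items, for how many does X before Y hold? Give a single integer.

25

Checking all 72 ordered pairs for relation 'before'; matching pairs in alphabetical order:
(job1, job4): job1 before job4 ✓
(job1, job5): job1 before job5 ✓
(job1, job6): job1 before job6 ✓
(job1, job7): job1 before job7 ✓
(job1, job9): job1 before job9 ✓
(job2, job4): job2 before job4 ✓
(job2, job5): job2 before job5 ✓
(job2, job6): job2 before job6 ✓
(job2, job7): job2 before job7 ✓
(job2, job9): job2 before job9 ✓
(job3, job4): job3 before job4 ✓
(job3, job6): job3 before job6 ✓
(job3, job7): job3 before job7 ✓
(job3, job9): job3 before job9 ✓
(job5, job4): job5 before job4 ✓
(job5, job6): job5 before job6 ✓
(job5, job7): job5 before job7 ✓
(job5, job9): job5 before job9 ✓
(job6, job4): job6 before job4 ✓
(job7, job4): job7 before job4 ✓
(job8, job4): job8 before job4 ✓
(job8, job6): job8 before job6 ✓
(job8, job7): job8 before job7 ✓
(job8, job9): job8 before job9 ✓
... plus 1 further pairs not listed.
Count: 25.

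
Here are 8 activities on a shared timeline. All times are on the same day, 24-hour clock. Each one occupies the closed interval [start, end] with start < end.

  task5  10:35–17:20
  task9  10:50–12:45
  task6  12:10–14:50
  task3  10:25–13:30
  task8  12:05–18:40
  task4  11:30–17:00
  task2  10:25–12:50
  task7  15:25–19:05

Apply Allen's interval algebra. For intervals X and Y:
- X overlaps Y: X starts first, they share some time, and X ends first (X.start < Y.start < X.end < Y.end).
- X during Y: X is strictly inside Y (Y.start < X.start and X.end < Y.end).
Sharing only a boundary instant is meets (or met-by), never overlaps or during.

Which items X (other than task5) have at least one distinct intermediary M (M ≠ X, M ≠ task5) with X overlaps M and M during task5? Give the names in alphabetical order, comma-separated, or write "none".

task2, task3, task9

Target task5 = [10:35, 17:20].
Intermediaries M with M during task5: task4, task6, task9.
Via task4 — items with X overlaps task4: task2, task3, task9.
Via task6 — items with X overlaps task6: task2, task3, task9.
Via task9 — items with X overlaps task9: none.
Union: task2, task3, task9.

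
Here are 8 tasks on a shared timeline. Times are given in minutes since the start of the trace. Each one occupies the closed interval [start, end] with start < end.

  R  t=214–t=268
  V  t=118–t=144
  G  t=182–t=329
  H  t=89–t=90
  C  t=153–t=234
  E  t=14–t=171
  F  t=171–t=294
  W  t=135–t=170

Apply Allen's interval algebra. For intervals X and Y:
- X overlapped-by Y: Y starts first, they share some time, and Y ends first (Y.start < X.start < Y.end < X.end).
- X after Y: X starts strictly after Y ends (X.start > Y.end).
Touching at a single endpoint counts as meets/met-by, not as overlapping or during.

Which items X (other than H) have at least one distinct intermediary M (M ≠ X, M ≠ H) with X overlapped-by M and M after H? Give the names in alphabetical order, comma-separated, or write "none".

Target H = [t=89, t=90].
Intermediaries M with M after H: C, F, G, R, V, W.
Via C — items with X overlapped-by C: F, G, R.
Via F — items with X overlapped-by F: G.
Via G — items with X overlapped-by G: none.
Via R — items with X overlapped-by R: none.
Via V — items with X overlapped-by V: W.
Via W — items with X overlapped-by W: C.
Union: C, F, G, R, W.

C, F, G, R, W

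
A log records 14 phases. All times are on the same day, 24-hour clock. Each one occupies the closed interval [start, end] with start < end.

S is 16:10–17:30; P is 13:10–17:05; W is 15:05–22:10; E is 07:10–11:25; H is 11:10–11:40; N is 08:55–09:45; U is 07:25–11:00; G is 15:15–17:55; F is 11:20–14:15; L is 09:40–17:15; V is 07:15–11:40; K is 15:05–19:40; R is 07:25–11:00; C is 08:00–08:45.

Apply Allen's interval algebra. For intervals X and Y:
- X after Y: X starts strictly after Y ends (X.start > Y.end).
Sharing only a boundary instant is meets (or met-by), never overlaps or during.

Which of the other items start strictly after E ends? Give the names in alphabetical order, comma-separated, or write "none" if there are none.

Target E = [07:10, 11:25].
C [08:00, 08:45] → during → no.
F [11:20, 14:15] → overlapped-by → no.
G [15:15, 17:55] → after → yes.
H [11:10, 11:40] → overlapped-by → no.
K [15:05, 19:40] → after → yes.
L [09:40, 17:15] → overlapped-by → no.
N [08:55, 09:45] → during → no.
P [13:10, 17:05] → after → yes.
R [07:25, 11:00] → during → no.
S [16:10, 17:30] → after → yes.
U [07:25, 11:00] → during → no.
V [07:15, 11:40] → overlapped-by → no.
W [15:05, 22:10] → after → yes.
Result: G, K, P, S, W.

G, K, P, S, W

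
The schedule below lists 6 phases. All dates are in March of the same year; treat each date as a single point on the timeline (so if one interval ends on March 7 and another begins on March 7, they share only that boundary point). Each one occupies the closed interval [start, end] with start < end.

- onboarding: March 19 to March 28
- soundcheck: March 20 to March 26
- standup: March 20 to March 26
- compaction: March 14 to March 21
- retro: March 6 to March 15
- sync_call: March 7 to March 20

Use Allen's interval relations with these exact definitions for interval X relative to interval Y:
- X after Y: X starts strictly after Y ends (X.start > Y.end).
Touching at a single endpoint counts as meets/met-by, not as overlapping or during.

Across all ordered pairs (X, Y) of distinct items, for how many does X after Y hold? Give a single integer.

3

Checking all 30 ordered pairs for relation 'after'; matching pairs in alphabetical order:
(onboarding, retro): onboarding after retro ✓
(soundcheck, retro): soundcheck after retro ✓
(standup, retro): standup after retro ✓
Count: 3.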